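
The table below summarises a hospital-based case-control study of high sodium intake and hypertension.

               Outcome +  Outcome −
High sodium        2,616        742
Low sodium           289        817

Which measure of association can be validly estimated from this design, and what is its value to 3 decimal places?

Cells: a = 2616, b = 742, c = 289, d = 817.
This is a hospital-based case-control study: participants were sampled on outcome status, so risks in the source population cannot be estimated directly — relative risk is not valid here. The odds ratio is the appropriate measure.
OR = (a·d)/(b·c) = (2616 × 817) / (742 × 289) = 2137272 / 214438 = 9.96685

9.967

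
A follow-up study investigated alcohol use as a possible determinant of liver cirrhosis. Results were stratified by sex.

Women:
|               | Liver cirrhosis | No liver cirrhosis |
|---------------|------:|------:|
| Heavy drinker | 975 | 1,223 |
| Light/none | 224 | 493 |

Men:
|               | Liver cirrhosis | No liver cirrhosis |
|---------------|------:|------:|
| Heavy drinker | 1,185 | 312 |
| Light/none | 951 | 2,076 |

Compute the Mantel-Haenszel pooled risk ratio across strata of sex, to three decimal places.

2.135

RR_MH = Σ(aᵢ·n₀ᵢ/nᵢ) / Σ(cᵢ·n₁ᵢ/nᵢ), with n₁ᵢ = aᵢ+bᵢ (exposed), n₀ᵢ = cᵢ+dᵢ (unexposed), nᵢ = n₁ᵢ+n₀ᵢ.
Stratum 1 (Women): n₁ = 2198, n₀ = 717, n = 2915; a·n₀/n = 975·717/2915 = 239.8199; c·n₁/n = 224·2198/2915 = 168.9029
Stratum 2 (Men): n₁ = 1497, n₀ = 3027, n = 4524; a·n₀/n = 1185·3027/4524 = 792.8813; c·n₁/n = 951·1497/4524 = 314.6877
RR_MH = (239.8199 + 792.8813) / (168.9029 + 314.6877) = 1032.7012 / 483.5906 = 2.13549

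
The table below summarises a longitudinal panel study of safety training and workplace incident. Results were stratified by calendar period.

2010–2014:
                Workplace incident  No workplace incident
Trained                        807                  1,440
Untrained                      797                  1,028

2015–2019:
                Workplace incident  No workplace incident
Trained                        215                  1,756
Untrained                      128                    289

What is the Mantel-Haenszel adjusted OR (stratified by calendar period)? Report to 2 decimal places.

0.61

OR_MH = Σ(aᵢdᵢ/nᵢ) / Σ(bᵢcᵢ/nᵢ), where nᵢ is the stratum total.
Stratum 1 (2010–2014): n = 4072; a·d/n = 807·1028/4072 = 203.7318; b·c/n = 1440·797/4072 = 281.8468
Stratum 2 (2015–2019): n = 2388; a·d/n = 215·289/2388 = 26.0197; b·c/n = 1756·128/2388 = 94.1240
OR_MH = (203.7318 + 26.0197) / (281.8468 + 94.1240) = 229.7515 / 375.9707 = 0.61109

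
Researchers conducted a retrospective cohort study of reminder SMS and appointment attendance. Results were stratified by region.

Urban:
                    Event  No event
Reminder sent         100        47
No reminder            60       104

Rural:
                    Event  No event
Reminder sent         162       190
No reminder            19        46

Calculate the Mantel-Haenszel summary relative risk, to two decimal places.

1.76

RR_MH = Σ(aᵢ·n₀ᵢ/nᵢ) / Σ(cᵢ·n₁ᵢ/nᵢ), with n₁ᵢ = aᵢ+bᵢ (exposed), n₀ᵢ = cᵢ+dᵢ (unexposed), nᵢ = n₁ᵢ+n₀ᵢ.
Stratum 1 (Urban): n₁ = 147, n₀ = 164, n = 311; a·n₀/n = 100·164/311 = 52.7331; c·n₁/n = 60·147/311 = 28.3601
Stratum 2 (Rural): n₁ = 352, n₀ = 65, n = 417; a·n₀/n = 162·65/417 = 25.2518; c·n₁/n = 19·352/417 = 16.0384
RR_MH = (52.7331 + 25.2518) / (28.3601 + 16.0384) = 77.9849 / 44.3985 = 1.75648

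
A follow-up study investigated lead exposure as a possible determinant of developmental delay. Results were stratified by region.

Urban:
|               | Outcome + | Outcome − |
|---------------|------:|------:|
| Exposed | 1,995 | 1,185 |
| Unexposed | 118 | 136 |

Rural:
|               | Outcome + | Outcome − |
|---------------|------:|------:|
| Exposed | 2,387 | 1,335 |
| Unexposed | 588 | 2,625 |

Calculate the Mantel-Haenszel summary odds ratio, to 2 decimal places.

OR_MH = Σ(aᵢdᵢ/nᵢ) / Σ(bᵢcᵢ/nᵢ), where nᵢ is the stratum total.
Stratum 1 (Urban): n = 3434; a·d/n = 1995·136/3434 = 79.0099; b·c/n = 1185·118/3434 = 40.7193
Stratum 2 (Rural): n = 6935; a·d/n = 2387·2625/6935 = 903.5148; b·c/n = 1335·588/6935 = 113.1911
OR_MH = (79.0099 + 903.5148) / (40.7193 + 113.1911) = 982.5247 / 153.9103 = 6.38375

6.38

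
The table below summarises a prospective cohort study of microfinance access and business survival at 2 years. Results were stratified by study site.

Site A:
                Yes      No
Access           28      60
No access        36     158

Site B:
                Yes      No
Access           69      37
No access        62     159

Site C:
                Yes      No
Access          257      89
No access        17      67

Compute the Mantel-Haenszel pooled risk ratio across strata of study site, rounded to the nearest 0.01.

RR_MH = Σ(aᵢ·n₀ᵢ/nᵢ) / Σ(cᵢ·n₁ᵢ/nᵢ), with n₁ᵢ = aᵢ+bᵢ (exposed), n₀ᵢ = cᵢ+dᵢ (unexposed), nᵢ = n₁ᵢ+n₀ᵢ.
Stratum 1 (Site A): n₁ = 88, n₀ = 194, n = 282; a·n₀/n = 28·194/282 = 19.2624; c·n₁/n = 36·88/282 = 11.2340
Stratum 2 (Site B): n₁ = 106, n₀ = 221, n = 327; a·n₀/n = 69·221/327 = 46.6330; c·n₁/n = 62·106/327 = 20.0979
Stratum 3 (Site C): n₁ = 346, n₀ = 84, n = 430; a·n₀/n = 257·84/430 = 50.2047; c·n₁/n = 17·346/430 = 13.6791
RR_MH = (19.2624 + 46.6330 + 50.2047) / (11.2340 + 20.0979 + 13.6791) = 116.1001 / 45.0110 = 2.57937

2.58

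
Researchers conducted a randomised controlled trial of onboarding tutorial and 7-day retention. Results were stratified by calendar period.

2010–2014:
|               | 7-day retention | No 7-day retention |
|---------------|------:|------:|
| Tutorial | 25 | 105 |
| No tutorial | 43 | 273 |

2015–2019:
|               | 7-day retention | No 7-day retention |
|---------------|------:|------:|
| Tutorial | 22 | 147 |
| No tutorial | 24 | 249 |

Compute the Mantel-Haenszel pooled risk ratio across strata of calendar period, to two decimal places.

1.44

RR_MH = Σ(aᵢ·n₀ᵢ/nᵢ) / Σ(cᵢ·n₁ᵢ/nᵢ), with n₁ᵢ = aᵢ+bᵢ (exposed), n₀ᵢ = cᵢ+dᵢ (unexposed), nᵢ = n₁ᵢ+n₀ᵢ.
Stratum 1 (2010–2014): n₁ = 130, n₀ = 316, n = 446; a·n₀/n = 25·316/446 = 17.7130; c·n₁/n = 43·130/446 = 12.5336
Stratum 2 (2015–2019): n₁ = 169, n₀ = 273, n = 442; a·n₀/n = 22·273/442 = 13.5882; c·n₁/n = 24·169/442 = 9.1765
RR_MH = (17.7130 + 13.5882) / (12.5336 + 9.1765) = 31.3012 / 21.7101 = 1.44178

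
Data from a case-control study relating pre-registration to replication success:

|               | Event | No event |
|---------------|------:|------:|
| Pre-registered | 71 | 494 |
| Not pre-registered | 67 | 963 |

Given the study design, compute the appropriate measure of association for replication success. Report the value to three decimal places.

2.066

Cells: a = 71, b = 494, c = 67, d = 963.
This is a case-control study: participants were sampled on outcome status, so risks in the source population cannot be estimated directly — relative risk is not valid here. The odds ratio is the appropriate measure.
OR = (a·d)/(b·c) = (71 × 963) / (494 × 67) = 68373 / 33098 = 2.06577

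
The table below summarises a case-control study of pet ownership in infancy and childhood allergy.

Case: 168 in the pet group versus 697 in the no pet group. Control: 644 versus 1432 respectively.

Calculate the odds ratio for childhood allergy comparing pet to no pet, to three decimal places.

From the description: a = 168, b = 644, c = 697, d = 1432.
OR = (a·d)/(b·c) = (168 × 1432) / (644 × 697) = 240576 / 448868 = 0.53596
Exposure is associated with lower odds of childhood allergy (OR = 0.54 < 1).

0.536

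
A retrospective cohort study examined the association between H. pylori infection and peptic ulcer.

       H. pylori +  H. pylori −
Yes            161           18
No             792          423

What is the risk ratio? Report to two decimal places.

4.14

Reading the table with exposure as columns: a = 161 (H. pylori +, case), b = 792 (H. pylori +, non-case), c = 18 (H. pylori −, case), d = 423.
Risk in exposed = 161/953 = 0.16894; risk in unexposed = 18/441 = 0.04082.
RR = 0.16894 / 0.04082 = 4.13903
The risk among the exposed is 4.14 times that among the unexposed.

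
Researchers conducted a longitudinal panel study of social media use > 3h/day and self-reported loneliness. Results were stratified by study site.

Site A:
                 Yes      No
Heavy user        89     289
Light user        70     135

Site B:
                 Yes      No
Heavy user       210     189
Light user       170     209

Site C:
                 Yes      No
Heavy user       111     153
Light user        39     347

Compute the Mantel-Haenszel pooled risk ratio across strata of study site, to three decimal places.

RR_MH = Σ(aᵢ·n₀ᵢ/nᵢ) / Σ(cᵢ·n₁ᵢ/nᵢ), with n₁ᵢ = aᵢ+bᵢ (exposed), n₀ᵢ = cᵢ+dᵢ (unexposed), nᵢ = n₁ᵢ+n₀ᵢ.
Stratum 1 (Site A): n₁ = 378, n₀ = 205, n = 583; a·n₀/n = 89·205/583 = 31.2950; c·n₁/n = 70·378/583 = 45.3859
Stratum 2 (Site B): n₁ = 399, n₀ = 379, n = 778; a·n₀/n = 210·379/778 = 102.3008; c·n₁/n = 170·399/778 = 87.1851
Stratum 3 (Site C): n₁ = 264, n₀ = 386, n = 650; a·n₀/n = 111·386/650 = 65.9169; c·n₁/n = 39·264/650 = 15.8400
RR_MH = (31.2950 + 102.3008 + 65.9169) / (45.3859 + 87.1851 + 15.8400) = 199.5127 / 148.4110 = 1.34433

1.344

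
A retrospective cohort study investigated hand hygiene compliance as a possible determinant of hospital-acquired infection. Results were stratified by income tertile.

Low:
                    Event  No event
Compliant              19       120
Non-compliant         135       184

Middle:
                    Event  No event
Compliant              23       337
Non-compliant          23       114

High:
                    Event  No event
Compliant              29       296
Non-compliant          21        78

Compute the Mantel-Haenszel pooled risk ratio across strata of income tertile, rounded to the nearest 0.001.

RR_MH = Σ(aᵢ·n₀ᵢ/nᵢ) / Σ(cᵢ·n₁ᵢ/nᵢ), with n₁ᵢ = aᵢ+bᵢ (exposed), n₀ᵢ = cᵢ+dᵢ (unexposed), nᵢ = n₁ᵢ+n₀ᵢ.
Stratum 1 (Low): n₁ = 139, n₀ = 319, n = 458; a·n₀/n = 19·319/458 = 13.2336; c·n₁/n = 135·139/458 = 40.9716
Stratum 2 (Middle): n₁ = 360, n₀ = 137, n = 497; a·n₀/n = 23·137/497 = 6.3400; c·n₁/n = 23·360/497 = 16.6600
Stratum 3 (High): n₁ = 325, n₀ = 99, n = 424; a·n₀/n = 29·99/424 = 6.7712; c·n₁/n = 21·325/424 = 16.0967
RR_MH = (13.2336 + 6.3400 + 6.7712) / (40.9716 + 16.6600 + 16.0967) = 26.3449 / 73.7283 = 0.35732

0.357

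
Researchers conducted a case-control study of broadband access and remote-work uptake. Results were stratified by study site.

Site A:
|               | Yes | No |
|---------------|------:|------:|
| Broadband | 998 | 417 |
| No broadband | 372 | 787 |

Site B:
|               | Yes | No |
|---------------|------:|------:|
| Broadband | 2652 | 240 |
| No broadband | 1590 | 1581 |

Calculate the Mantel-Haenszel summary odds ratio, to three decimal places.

OR_MH = Σ(aᵢdᵢ/nᵢ) / Σ(bᵢcᵢ/nᵢ), where nᵢ is the stratum total.
Stratum 1 (Site A): n = 2574; a·d/n = 998·787/2574 = 305.1383; b·c/n = 417·372/2574 = 60.2657
Stratum 2 (Site B): n = 6063; a·d/n = 2652·1581/6063 = 691.5408; b·c/n = 240·1590/6063 = 62.9391
OR_MH = (305.1383 + 691.5408) / (60.2657 + 62.9391) = 996.6791 / 123.2049 = 8.08961

8.090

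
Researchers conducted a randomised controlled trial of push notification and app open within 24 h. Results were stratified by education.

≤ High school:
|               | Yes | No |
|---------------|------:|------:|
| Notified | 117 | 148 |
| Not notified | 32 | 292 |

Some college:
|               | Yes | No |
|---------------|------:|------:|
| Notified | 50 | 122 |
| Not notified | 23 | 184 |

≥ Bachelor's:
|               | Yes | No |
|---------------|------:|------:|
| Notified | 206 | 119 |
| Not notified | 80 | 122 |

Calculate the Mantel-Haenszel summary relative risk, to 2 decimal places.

2.30

RR_MH = Σ(aᵢ·n₀ᵢ/nᵢ) / Σ(cᵢ·n₁ᵢ/nᵢ), with n₁ᵢ = aᵢ+bᵢ (exposed), n₀ᵢ = cᵢ+dᵢ (unexposed), nᵢ = n₁ᵢ+n₀ᵢ.
Stratum 1 (≤ High school): n₁ = 265, n₀ = 324, n = 589; a·n₀/n = 117·324/589 = 64.3599; c·n₁/n = 32·265/589 = 14.3973
Stratum 2 (Some college): n₁ = 172, n₀ = 207, n = 379; a·n₀/n = 50·207/379 = 27.3087; c·n₁/n = 23·172/379 = 10.4380
Stratum 3 (≥ Bachelor's): n₁ = 325, n₀ = 202, n = 527; a·n₀/n = 206·202/527 = 78.9602; c·n₁/n = 80·325/527 = 49.3359
RR_MH = (64.3599 + 27.3087 + 78.9602) / (14.3973 + 10.4380 + 49.3359) = 170.6288 / 74.1711 = 2.30047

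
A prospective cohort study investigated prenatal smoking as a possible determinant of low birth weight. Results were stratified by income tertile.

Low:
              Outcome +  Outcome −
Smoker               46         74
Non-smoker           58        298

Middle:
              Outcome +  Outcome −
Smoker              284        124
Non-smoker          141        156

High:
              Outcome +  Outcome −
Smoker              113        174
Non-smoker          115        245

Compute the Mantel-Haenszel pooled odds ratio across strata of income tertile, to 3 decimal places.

OR_MH = Σ(aᵢdᵢ/nᵢ) / Σ(bᵢcᵢ/nᵢ), where nᵢ is the stratum total.
Stratum 1 (Low): n = 476; a·d/n = 46·298/476 = 28.7983; b·c/n = 74·58/476 = 9.0168
Stratum 2 (Middle): n = 705; a·d/n = 284·156/705 = 62.8426; b·c/n = 124·141/705 = 24.8000
Stratum 3 (High): n = 647; a·d/n = 113·245/647 = 42.7898; b·c/n = 174·115/647 = 30.9274
OR_MH = (28.7983 + 62.8426 + 42.7898) / (9.0168 + 24.8000 + 30.9274) = 134.4307 / 64.7442 = 2.07634

2.076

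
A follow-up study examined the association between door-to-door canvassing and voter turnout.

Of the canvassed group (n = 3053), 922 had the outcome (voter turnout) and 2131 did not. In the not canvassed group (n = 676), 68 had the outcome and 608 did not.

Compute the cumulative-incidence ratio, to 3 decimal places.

3.002

From the description: a = 922, b = 2131, c = 68, d = 608.
Risk in exposed = 922/3053 = 0.30200; risk in unexposed = 68/676 = 0.10059.
RR = 0.30200 / 0.10059 = 3.00222
The risk among the exposed is 3.00 times that among the unexposed.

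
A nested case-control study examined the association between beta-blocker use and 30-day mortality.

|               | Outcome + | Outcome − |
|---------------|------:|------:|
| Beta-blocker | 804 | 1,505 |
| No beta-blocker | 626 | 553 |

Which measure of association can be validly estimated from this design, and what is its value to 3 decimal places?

0.472

Cells: a = 804, b = 1505, c = 626, d = 553.
This is a nested case-control study: participants were sampled on outcome status, so risks in the source population cannot be estimated directly — relative risk is not valid here. The odds ratio is the appropriate measure.
OR = (a·d)/(b·c) = (804 × 553) / (1505 × 626) = 444612 / 942130 = 0.47192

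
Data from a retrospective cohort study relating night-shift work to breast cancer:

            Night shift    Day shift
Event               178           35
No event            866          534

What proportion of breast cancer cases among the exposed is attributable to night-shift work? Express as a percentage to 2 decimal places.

63.92

Reading the table with exposure as columns: a = 178 (Night shift, case), b = 866 (Night shift, non-case), c = 35 (Day shift, case), d = 534.
Risk in exposed = 178/1044 = 0.17050; risk in unexposed = 35/569 = 0.06151.
RR = 0.17050/0.06151 = 2.77181
AR% = (RR − 1)/RR × 100 = (2.77181 − 1)/2.77181 × 100 = 63.9225%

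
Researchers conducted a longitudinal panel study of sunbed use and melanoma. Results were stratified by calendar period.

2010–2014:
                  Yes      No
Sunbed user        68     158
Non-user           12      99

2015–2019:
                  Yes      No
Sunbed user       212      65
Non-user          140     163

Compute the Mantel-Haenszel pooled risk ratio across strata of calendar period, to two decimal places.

RR_MH = Σ(aᵢ·n₀ᵢ/nᵢ) / Σ(cᵢ·n₁ᵢ/nᵢ), with n₁ᵢ = aᵢ+bᵢ (exposed), n₀ᵢ = cᵢ+dᵢ (unexposed), nᵢ = n₁ᵢ+n₀ᵢ.
Stratum 1 (2010–2014): n₁ = 226, n₀ = 111, n = 337; a·n₀/n = 68·111/337 = 22.3976; c·n₁/n = 12·226/337 = 8.0475
Stratum 2 (2015–2019): n₁ = 277, n₀ = 303, n = 580; a·n₀/n = 212·303/580 = 110.7517; c·n₁/n = 140·277/580 = 66.8621
RR_MH = (22.3976 + 110.7517) / (8.0475 + 66.8621) = 133.1494 / 74.9095 = 1.77747

1.78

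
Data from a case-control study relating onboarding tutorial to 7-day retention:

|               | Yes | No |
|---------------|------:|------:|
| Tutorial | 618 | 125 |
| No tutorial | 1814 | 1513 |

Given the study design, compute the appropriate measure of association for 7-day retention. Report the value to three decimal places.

Cells: a = 618, b = 125, c = 1814, d = 1513.
This is a case-control study: participants were sampled on outcome status, so risks in the source population cannot be estimated directly — relative risk is not valid here. The odds ratio is the appropriate measure.
OR = (a·d)/(b·c) = (618 × 1513) / (125 × 1814) = 935034 / 226750 = 4.12363

4.124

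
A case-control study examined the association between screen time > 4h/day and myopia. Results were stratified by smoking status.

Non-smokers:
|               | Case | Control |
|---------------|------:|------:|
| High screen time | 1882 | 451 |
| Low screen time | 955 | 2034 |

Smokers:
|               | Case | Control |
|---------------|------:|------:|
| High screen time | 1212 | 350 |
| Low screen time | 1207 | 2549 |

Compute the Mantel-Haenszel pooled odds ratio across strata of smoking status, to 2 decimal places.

8.11

OR_MH = Σ(aᵢdᵢ/nᵢ) / Σ(bᵢcᵢ/nᵢ), where nᵢ is the stratum total.
Stratum 1 (Non-smokers): n = 5322; a·d/n = 1882·2034/5322 = 719.2762; b·c/n = 451·955/5322 = 80.9292
Stratum 2 (Smokers): n = 5318; a·d/n = 1212·2549/5318 = 580.9304; b·c/n = 350·1207/5318 = 79.4378
OR_MH = (719.2762 + 580.9304) / (80.9292 + 79.4378) = 1300.2066 / 160.3669 = 8.10770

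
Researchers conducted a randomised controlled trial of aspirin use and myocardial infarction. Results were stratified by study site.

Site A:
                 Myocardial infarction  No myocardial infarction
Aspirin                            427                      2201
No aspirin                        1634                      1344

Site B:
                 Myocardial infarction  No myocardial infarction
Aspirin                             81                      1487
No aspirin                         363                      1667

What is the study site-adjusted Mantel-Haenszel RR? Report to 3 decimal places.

RR_MH = Σ(aᵢ·n₀ᵢ/nᵢ) / Σ(cᵢ·n₁ᵢ/nᵢ), with n₁ᵢ = aᵢ+bᵢ (exposed), n₀ᵢ = cᵢ+dᵢ (unexposed), nᵢ = n₁ᵢ+n₀ᵢ.
Stratum 1 (Site A): n₁ = 2628, n₀ = 2978, n = 5606; a·n₀/n = 427·2978/5606 = 226.8295; c·n₁/n = 1634·2628/5606 = 765.9922
Stratum 2 (Site B): n₁ = 1568, n₀ = 2030, n = 3598; a·n₀/n = 81·2030/3598 = 45.7004; c·n₁/n = 363·1568/3598 = 158.1946
RR_MH = (226.8295 + 45.7004) / (765.9922 + 158.1946) = 272.5299 / 924.1867 = 0.29489

0.295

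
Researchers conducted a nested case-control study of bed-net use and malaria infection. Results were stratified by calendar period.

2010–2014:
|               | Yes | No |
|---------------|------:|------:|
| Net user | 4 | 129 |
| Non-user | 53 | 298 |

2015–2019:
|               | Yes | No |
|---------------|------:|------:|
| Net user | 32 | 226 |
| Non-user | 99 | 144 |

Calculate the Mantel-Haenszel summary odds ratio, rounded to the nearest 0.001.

OR_MH = Σ(aᵢdᵢ/nᵢ) / Σ(bᵢcᵢ/nᵢ), where nᵢ is the stratum total.
Stratum 1 (2010–2014): n = 484; a·d/n = 4·298/484 = 2.4628; b·c/n = 129·53/484 = 14.1260
Stratum 2 (2015–2019): n = 501; a·d/n = 32·144/501 = 9.1976; b·c/n = 226·99/501 = 44.6587
OR_MH = (2.4628 + 9.1976) / (14.1260 + 44.6587) = 11.6604 / 58.7847 = 0.19836

0.198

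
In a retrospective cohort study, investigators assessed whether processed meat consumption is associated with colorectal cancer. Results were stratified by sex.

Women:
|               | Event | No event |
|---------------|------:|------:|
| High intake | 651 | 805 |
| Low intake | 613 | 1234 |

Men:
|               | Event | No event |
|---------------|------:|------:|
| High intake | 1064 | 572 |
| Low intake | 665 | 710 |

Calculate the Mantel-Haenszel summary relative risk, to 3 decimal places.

1.346

RR_MH = Σ(aᵢ·n₀ᵢ/nᵢ) / Σ(cᵢ·n₁ᵢ/nᵢ), with n₁ᵢ = aᵢ+bᵢ (exposed), n₀ᵢ = cᵢ+dᵢ (unexposed), nᵢ = n₁ᵢ+n₀ᵢ.
Stratum 1 (Women): n₁ = 1456, n₀ = 1847, n = 3303; a·n₀/n = 651·1847/3303 = 364.0318; c·n₁/n = 613·1456/3303 = 270.2174
Stratum 2 (Men): n₁ = 1636, n₀ = 1375, n = 3011; a·n₀/n = 1064·1375/3011 = 485.8851; c·n₁/n = 665·1636/3011 = 361.3218
RR_MH = (364.0318 + 485.8851) / (270.2174 + 361.3218) = 849.9169 / 631.5392 = 1.34579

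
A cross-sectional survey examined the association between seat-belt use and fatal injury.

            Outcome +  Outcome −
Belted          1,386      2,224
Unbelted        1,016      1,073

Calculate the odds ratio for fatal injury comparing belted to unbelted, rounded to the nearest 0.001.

0.658

Cells: a = 1386, b = 2224, c = 1016, d = 1073.
OR = (a·d)/(b·c) = (1386 × 1073) / (2224 × 1016) = 1487178 / 2259584 = 0.65816
Exposure is associated with lower odds of fatal injury (OR = 0.66 < 1).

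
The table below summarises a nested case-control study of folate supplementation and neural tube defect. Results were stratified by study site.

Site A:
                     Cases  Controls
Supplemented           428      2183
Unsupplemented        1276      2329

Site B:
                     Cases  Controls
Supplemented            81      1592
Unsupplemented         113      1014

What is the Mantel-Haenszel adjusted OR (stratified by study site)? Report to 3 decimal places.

0.370

OR_MH = Σ(aᵢdᵢ/nᵢ) / Σ(bᵢcᵢ/nᵢ), where nᵢ is the stratum total.
Stratum 1 (Site A): n = 6216; a·d/n = 428·2329/6216 = 160.3623; b·c/n = 2183·1276/6216 = 448.1190
Stratum 2 (Site B): n = 2800; a·d/n = 81·1014/2800 = 29.3336; b·c/n = 1592·113/2800 = 64.2486
OR_MH = (160.3623 + 29.3336) / (448.1190 + 64.2486) = 189.6959 / 512.3676 = 0.37023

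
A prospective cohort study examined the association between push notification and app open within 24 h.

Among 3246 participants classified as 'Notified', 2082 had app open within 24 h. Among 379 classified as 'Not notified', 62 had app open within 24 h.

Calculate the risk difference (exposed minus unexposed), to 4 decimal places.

From the description: a = 2082, b = 1164, c = 62, d = 317.
Risk in exposed = 2082/3246 = 0.641405; risk in unexposed = 62/379 = 0.163588.
Risk difference = 0.641405 − 0.163588 = 0.477816

0.4778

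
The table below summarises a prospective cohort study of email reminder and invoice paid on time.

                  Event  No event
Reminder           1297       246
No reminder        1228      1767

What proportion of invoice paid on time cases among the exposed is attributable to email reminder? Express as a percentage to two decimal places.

51.22

Cells: a = 1297, b = 246, c = 1228, d = 1767.
Risk in exposed = 1297/1543 = 0.84057; risk in unexposed = 1228/2995 = 0.41002.
RR = 0.84057/0.41002 = 2.05009
AR% = (RR − 1)/RR × 100 = (2.05009 − 1)/2.05009 × 100 = 51.2216%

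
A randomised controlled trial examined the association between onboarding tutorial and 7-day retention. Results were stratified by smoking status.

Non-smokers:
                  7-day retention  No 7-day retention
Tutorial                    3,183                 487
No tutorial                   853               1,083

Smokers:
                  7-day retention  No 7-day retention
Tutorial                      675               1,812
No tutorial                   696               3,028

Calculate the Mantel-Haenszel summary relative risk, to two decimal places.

RR_MH = Σ(aᵢ·n₀ᵢ/nᵢ) / Σ(cᵢ·n₁ᵢ/nᵢ), with n₁ᵢ = aᵢ+bᵢ (exposed), n₀ᵢ = cᵢ+dᵢ (unexposed), nᵢ = n₁ᵢ+n₀ᵢ.
Stratum 1 (Non-smokers): n₁ = 3670, n₀ = 1936, n = 5606; a·n₀/n = 3183·1936/5606 = 1099.2308; c·n₁/n = 853·3670/5606 = 558.4213
Stratum 2 (Smokers): n₁ = 2487, n₀ = 3724, n = 6211; a·n₀/n = 675·3724/6211 = 404.7174; c·n₁/n = 696·2487/6211 = 278.6914
RR_MH = (1099.2308 + 404.7174) / (558.4213 + 278.6914) = 1503.9483 / 837.1127 = 1.79659

1.80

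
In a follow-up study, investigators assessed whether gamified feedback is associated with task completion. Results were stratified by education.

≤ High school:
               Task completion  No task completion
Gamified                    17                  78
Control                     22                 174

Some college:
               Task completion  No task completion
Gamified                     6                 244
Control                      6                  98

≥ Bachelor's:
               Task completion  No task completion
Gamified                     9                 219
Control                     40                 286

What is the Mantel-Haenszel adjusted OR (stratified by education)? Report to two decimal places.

0.64

OR_MH = Σ(aᵢdᵢ/nᵢ) / Σ(bᵢcᵢ/nᵢ), where nᵢ is the stratum total.
Stratum 1 (≤ High school): n = 291; a·d/n = 17·174/291 = 10.1649; b·c/n = 78·22/291 = 5.8969
Stratum 2 (Some college): n = 354; a·d/n = 6·98/354 = 1.6610; b·c/n = 244·6/354 = 4.1356
Stratum 3 (≥ Bachelor's): n = 554; a·d/n = 9·286/554 = 4.6462; b·c/n = 219·40/554 = 15.8123
OR_MH = (10.1649 + 1.6610 + 4.6462) / (5.8969 + 4.1356 + 15.8123) = 16.4722 / 25.8448 = 0.63735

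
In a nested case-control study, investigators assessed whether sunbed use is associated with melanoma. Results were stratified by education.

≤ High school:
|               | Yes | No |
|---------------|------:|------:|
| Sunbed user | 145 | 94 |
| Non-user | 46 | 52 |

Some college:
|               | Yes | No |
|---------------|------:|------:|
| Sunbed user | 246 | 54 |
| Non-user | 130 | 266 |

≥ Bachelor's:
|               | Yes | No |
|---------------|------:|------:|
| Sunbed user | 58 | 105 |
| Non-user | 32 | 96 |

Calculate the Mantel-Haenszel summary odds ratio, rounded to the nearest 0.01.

OR_MH = Σ(aᵢdᵢ/nᵢ) / Σ(bᵢcᵢ/nᵢ), where nᵢ is the stratum total.
Stratum 1 (≤ High school): n = 337; a·d/n = 145·52/337 = 22.3739; b·c/n = 94·46/337 = 12.8309
Stratum 2 (Some college): n = 696; a·d/n = 246·266/696 = 94.0172; b·c/n = 54·130/696 = 10.0862
Stratum 3 (≥ Bachelor's): n = 291; a·d/n = 58·96/291 = 19.1340; b·c/n = 105·32/291 = 11.5464
OR_MH = (22.3739 + 94.0172 + 19.1340) / (12.8309 + 10.0862 + 11.5464) = 135.5251 / 34.4635 = 3.93243

3.93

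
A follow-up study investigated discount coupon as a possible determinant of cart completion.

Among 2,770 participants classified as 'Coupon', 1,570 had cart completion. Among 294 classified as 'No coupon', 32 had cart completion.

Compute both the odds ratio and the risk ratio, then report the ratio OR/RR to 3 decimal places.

2.057

From the description: a = 1570, b = 1200, c = 32, d = 262.
OR = (1570·262)/(1200·32) = 411340/38400 = 10.71198
Risk in exposed = 1570/2770 = 0.56679; risk in unexposed = 32/294 = 0.10884; RR = 5.20736
OR/RR = 10.71198 / 5.20736 = 2.05709
The outcome is not rare, so the OR lies further from 1 than the RR.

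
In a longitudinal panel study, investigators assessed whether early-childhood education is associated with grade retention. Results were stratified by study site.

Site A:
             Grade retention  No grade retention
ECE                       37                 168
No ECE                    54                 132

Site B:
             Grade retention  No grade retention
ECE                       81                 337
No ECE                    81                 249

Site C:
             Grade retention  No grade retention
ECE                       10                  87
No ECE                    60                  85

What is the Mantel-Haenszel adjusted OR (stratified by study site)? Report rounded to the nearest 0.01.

0.53

OR_MH = Σ(aᵢdᵢ/nᵢ) / Σ(bᵢcᵢ/nᵢ), where nᵢ is the stratum total.
Stratum 1 (Site A): n = 391; a·d/n = 37·132/391 = 12.4910; b·c/n = 168·54/391 = 23.2020
Stratum 2 (Site B): n = 748; a·d/n = 81·249/748 = 26.9639; b·c/n = 337·81/748 = 36.4933
Stratum 3 (Site C): n = 242; a·d/n = 10·85/242 = 3.5124; b·c/n = 87·60/242 = 21.5702
OR_MH = (12.4910 + 26.9639 + 3.5124) / (23.2020 + 36.4933 + 21.5702) = 42.9673 / 81.2656 = 0.52873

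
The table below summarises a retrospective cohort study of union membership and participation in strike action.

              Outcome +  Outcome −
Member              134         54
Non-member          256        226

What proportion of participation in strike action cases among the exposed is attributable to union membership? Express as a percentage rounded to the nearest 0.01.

25.48

Cells: a = 134, b = 54, c = 256, d = 226.
Risk in exposed = 134/188 = 0.71277; risk in unexposed = 256/482 = 0.53112.
RR = 0.71277/0.53112 = 1.34200
AR% = (RR − 1)/RR × 100 = (1.34200 − 1)/1.34200 × 100 = 25.4846%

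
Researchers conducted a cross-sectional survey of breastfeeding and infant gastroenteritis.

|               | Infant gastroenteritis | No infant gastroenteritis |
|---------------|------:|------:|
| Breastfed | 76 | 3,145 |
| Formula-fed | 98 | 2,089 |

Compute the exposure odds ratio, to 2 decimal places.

Cells: a = 76, b = 3145, c = 98, d = 2089.
OR = (a·d)/(b·c) = (76 × 2089) / (3145 × 98) = 158764 / 308210 = 0.51512
Exposure is associated with lower odds of infant gastroenteritis (OR = 0.52 < 1).

0.52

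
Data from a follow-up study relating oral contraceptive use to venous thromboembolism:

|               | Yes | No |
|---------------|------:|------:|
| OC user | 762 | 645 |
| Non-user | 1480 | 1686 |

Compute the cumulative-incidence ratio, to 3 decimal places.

Cells: a = 762, b = 645, c = 1480, d = 1686.
Risk in exposed = 762/1407 = 0.54158; risk in unexposed = 1480/3166 = 0.46747.
RR = 0.54158 / 0.46747 = 1.15854
The risk among the exposed is 1.16 times that among the unexposed.

1.159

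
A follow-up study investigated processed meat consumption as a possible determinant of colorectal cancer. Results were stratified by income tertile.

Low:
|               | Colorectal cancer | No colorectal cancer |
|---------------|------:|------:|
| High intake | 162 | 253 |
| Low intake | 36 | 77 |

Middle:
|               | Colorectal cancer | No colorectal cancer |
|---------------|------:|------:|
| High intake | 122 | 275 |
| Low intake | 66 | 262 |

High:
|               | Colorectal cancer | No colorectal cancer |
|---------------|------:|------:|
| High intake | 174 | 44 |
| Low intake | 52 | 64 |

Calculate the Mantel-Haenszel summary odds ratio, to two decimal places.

2.06

OR_MH = Σ(aᵢdᵢ/nᵢ) / Σ(bᵢcᵢ/nᵢ), where nᵢ is the stratum total.
Stratum 1 (Low): n = 528; a·d/n = 162·77/528 = 23.6250; b·c/n = 253·36/528 = 17.2500
Stratum 2 (Middle): n = 725; a·d/n = 122·262/725 = 44.0883; b·c/n = 275·66/725 = 25.0345
Stratum 3 (High): n = 334; a·d/n = 174·64/334 = 33.3413; b·c/n = 44·52/334 = 6.8503
OR_MH = (23.6250 + 44.0883 + 33.3413) / (17.2500 + 25.0345 + 6.8503) = 101.0546 / 49.1348 = 2.05668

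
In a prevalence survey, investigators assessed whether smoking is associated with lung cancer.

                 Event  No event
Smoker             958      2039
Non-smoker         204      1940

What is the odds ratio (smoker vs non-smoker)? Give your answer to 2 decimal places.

4.47

Cells: a = 958, b = 2039, c = 204, d = 1940.
OR = (a·d)/(b·c) = (958 × 1940) / (2039 × 204) = 1858520 / 415956 = 4.46807
The odds of lung cancer are about 4.47 times as high in the smoker group.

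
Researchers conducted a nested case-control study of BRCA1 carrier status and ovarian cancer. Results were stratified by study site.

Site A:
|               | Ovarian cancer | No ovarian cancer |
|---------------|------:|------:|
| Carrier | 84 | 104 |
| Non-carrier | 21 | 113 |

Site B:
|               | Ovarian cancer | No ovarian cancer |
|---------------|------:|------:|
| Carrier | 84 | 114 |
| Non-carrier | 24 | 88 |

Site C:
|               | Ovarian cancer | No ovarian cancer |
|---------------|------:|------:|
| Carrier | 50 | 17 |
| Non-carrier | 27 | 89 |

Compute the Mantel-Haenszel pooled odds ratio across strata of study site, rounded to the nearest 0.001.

4.286

OR_MH = Σ(aᵢdᵢ/nᵢ) / Σ(bᵢcᵢ/nᵢ), where nᵢ is the stratum total.
Stratum 1 (Site A): n = 322; a·d/n = 84·113/322 = 29.4783; b·c/n = 104·21/322 = 6.7826
Stratum 2 (Site B): n = 310; a·d/n = 84·88/310 = 23.8452; b·c/n = 114·24/310 = 8.8258
Stratum 3 (Site C): n = 183; a·d/n = 50·89/183 = 24.3169; b·c/n = 17·27/183 = 2.5082
OR_MH = (29.4783 + 23.8452 + 24.3169) / (6.7826 + 8.8258 + 2.5082) = 77.6404 / 18.1166 = 4.28559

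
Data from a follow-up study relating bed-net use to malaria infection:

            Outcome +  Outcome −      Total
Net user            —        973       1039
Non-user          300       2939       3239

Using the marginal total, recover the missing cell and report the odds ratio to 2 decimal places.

0.66

The missing cell is in the exposed row: 1039 − 973 = 66.
So a = 66, b = 973, c = 300, d = 2939.
OR = (a·d)/(b·c) = (66 × 2939) / (973 × 300) = 193974 / 291900 = 0.66452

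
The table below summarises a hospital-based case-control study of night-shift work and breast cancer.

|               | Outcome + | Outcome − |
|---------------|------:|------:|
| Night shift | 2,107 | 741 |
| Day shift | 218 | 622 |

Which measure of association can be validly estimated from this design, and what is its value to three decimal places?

8.113

Cells: a = 2107, b = 741, c = 218, d = 622.
This is a hospital-based case-control study: participants were sampled on outcome status, so risks in the source population cannot be estimated directly — relative risk is not valid here. The odds ratio is the appropriate measure.
OR = (a·d)/(b·c) = (2107 × 622) / (741 × 218) = 1310554 / 161538 = 8.11298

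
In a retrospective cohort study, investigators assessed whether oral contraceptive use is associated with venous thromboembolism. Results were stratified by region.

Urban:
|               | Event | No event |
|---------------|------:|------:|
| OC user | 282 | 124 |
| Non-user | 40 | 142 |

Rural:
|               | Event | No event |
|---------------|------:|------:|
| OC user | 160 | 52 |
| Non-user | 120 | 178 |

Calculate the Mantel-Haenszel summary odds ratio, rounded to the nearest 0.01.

6.00

OR_MH = Σ(aᵢdᵢ/nᵢ) / Σ(bᵢcᵢ/nᵢ), where nᵢ is the stratum total.
Stratum 1 (Urban): n = 588; a·d/n = 282·142/588 = 68.1020; b·c/n = 124·40/588 = 8.4354
Stratum 2 (Rural): n = 510; a·d/n = 160·178/510 = 55.8431; b·c/n = 52·120/510 = 12.2353
OR_MH = (68.1020 + 55.8431) / (8.4354 + 12.2353) = 123.9452 / 20.6707 = 5.99619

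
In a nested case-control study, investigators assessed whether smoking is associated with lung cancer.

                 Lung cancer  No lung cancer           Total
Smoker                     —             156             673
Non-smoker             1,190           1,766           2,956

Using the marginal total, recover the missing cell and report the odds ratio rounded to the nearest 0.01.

The missing cell is in the exposed row: 673 − 156 = 517.
So a = 517, b = 156, c = 1190, d = 1766.
OR = (a·d)/(b·c) = (517 × 1766) / (156 × 1190) = 913022 / 185640 = 4.91824

4.92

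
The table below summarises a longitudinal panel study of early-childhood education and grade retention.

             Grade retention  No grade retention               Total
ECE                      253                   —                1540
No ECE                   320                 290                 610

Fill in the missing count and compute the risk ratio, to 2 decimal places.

0.31

The missing cell is in the exposed row: 1540 − 253 = 1287.
So a = 253, b = 1287, c = 320, d = 290.
RR = [a/(a+b)] / [c/(c+d)] = (253/1540) / (320/610) = 0.16429/0.52459 = 0.31317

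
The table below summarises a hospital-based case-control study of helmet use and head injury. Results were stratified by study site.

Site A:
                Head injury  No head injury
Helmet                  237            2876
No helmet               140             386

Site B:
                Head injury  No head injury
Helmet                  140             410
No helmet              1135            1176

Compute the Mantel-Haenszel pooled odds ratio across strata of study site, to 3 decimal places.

OR_MH = Σ(aᵢdᵢ/nᵢ) / Σ(bᵢcᵢ/nᵢ), where nᵢ is the stratum total.
Stratum 1 (Site A): n = 3639; a·d/n = 237·386/3639 = 25.1393; b·c/n = 2876·140/3639 = 110.6458
Stratum 2 (Site B): n = 2861; a·d/n = 140·1176/2861 = 57.5463; b·c/n = 410·1135/2861 = 162.6529
OR_MH = (25.1393 + 57.5463) / (110.6458 + 162.6529) = 82.6856 / 273.2987 = 0.30255

0.303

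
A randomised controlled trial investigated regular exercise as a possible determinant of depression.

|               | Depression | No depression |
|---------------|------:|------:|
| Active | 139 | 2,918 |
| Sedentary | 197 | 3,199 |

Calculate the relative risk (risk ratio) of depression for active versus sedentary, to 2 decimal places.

0.78

Cells: a = 139, b = 2918, c = 197, d = 3199.
Risk in exposed = 139/3057 = 0.04547; risk in unexposed = 197/3396 = 0.05801.
RR = 0.04547 / 0.05801 = 0.78383
The risk is 22% lower among the exposed than among the unexposed.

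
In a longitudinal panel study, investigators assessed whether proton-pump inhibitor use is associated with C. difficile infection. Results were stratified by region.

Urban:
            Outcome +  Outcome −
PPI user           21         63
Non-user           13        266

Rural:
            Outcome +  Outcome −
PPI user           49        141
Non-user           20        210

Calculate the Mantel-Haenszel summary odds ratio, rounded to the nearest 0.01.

4.45

OR_MH = Σ(aᵢdᵢ/nᵢ) / Σ(bᵢcᵢ/nᵢ), where nᵢ is the stratum total.
Stratum 1 (Urban): n = 363; a·d/n = 21·266/363 = 15.3884; b·c/n = 63·13/363 = 2.2562
Stratum 2 (Rural): n = 420; a·d/n = 49·210/420 = 24.5000; b·c/n = 141·20/420 = 6.7143
OR_MH = (15.3884 + 24.5000) / (2.2562 + 6.7143) = 39.8884 / 8.9705 = 4.44663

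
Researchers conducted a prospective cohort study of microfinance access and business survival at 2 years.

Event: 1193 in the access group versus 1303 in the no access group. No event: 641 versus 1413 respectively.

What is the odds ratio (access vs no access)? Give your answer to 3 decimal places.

2.018

From the description: a = 1193, b = 641, c = 1303, d = 1413.
OR = (a·d)/(b·c) = (1193 × 1413) / (641 × 1303) = 1685709 / 835223 = 2.01827
The odds of business survival at 2 years are about 2.02 times as high in the access group.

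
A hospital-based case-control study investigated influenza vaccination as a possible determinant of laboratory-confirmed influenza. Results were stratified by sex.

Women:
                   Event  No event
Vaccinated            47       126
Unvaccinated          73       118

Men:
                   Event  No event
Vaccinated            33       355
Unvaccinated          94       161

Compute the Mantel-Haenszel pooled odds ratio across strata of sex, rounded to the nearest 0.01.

OR_MH = Σ(aᵢdᵢ/nᵢ) / Σ(bᵢcᵢ/nᵢ), where nᵢ is the stratum total.
Stratum 1 (Women): n = 364; a·d/n = 47·118/364 = 15.2363; b·c/n = 126·73/364 = 25.2692
Stratum 2 (Men): n = 643; a·d/n = 33·161/643 = 8.2628; b·c/n = 355·94/643 = 51.8974
OR_MH = (15.2363 + 8.2628) / (25.2692 + 51.8974) = 23.4991 / 77.1666 = 0.30452

0.30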